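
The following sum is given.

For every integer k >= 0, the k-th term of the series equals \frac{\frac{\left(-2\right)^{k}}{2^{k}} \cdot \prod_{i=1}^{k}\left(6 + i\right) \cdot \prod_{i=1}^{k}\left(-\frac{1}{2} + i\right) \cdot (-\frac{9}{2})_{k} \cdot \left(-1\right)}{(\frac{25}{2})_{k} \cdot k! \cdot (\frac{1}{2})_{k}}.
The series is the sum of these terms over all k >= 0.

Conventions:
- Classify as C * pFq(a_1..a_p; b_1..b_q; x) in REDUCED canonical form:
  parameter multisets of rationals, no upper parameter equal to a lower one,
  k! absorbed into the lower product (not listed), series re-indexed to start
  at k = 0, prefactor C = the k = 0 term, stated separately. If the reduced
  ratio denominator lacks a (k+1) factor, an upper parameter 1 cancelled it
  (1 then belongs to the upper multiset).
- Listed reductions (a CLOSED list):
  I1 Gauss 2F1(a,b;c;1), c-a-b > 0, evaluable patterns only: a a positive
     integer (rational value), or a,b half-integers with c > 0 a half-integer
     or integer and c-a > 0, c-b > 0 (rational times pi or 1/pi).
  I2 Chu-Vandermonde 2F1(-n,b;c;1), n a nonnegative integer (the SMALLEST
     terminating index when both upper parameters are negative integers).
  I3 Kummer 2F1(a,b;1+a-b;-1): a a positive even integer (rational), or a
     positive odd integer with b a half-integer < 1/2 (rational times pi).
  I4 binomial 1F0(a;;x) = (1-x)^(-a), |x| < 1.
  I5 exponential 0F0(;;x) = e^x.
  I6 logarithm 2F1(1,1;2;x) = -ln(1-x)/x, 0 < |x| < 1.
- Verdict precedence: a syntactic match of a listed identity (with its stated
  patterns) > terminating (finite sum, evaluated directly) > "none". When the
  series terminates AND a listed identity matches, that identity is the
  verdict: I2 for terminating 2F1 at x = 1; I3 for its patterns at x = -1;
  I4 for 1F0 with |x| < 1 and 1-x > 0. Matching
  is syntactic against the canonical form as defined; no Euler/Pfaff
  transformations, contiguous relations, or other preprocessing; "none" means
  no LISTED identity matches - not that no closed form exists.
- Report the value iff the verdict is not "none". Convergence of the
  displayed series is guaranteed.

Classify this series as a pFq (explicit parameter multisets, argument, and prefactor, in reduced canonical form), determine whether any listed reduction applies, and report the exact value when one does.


x = -1 here; the reduced form reads 2F1, upper {-\frac{9}{2}, 7}, lower {\frac{25}{2}}, C = -1. Verdict: the Kummer evaluation I3 matches (x = -1; c = \frac{25}{2} equals 1+a-b for upper {-\frac{9}{2}, 7}: listed pattern). Hence: \left(-\frac{334639305}{134217728}\right) \cdot \pi.

First insight: t_0 being -1, the running product (prefactor -1) telescopes to a rising factorial.
Step ratio: r(k) = -1 * (k-\frac{9}{2}) (k+7) / [(k+\frac{25}{2}) (k+1)] - rational; roots negated = parameters, x = -1, C = -1.


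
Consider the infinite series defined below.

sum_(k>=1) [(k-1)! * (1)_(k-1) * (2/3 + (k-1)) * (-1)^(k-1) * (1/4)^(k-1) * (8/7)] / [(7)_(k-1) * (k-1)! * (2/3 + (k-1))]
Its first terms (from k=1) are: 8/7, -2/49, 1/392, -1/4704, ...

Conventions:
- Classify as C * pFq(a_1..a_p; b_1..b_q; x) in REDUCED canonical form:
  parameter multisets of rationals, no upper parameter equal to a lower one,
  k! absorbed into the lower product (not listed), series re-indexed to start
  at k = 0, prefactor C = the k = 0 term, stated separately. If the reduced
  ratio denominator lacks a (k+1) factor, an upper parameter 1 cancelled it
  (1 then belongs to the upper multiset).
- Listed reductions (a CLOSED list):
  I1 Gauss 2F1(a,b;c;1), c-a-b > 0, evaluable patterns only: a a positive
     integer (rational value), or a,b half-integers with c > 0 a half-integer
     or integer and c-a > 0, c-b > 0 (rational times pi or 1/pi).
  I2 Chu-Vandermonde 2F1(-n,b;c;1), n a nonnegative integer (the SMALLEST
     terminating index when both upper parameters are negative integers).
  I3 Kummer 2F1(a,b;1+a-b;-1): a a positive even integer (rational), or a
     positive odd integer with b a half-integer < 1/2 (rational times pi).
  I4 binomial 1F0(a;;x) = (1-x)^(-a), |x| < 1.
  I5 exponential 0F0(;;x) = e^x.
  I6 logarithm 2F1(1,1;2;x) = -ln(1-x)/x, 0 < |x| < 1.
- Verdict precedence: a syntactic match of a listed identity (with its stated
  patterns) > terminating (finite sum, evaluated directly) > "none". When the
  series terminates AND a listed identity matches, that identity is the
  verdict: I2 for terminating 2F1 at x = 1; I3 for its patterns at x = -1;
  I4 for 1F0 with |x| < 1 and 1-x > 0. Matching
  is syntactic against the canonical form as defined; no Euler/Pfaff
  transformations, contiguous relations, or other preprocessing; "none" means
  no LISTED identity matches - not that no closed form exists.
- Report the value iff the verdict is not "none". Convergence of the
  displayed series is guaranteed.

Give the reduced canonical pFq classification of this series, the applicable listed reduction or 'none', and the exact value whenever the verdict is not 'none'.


This is 8/7 * 2F1(1, 1; 7; -1/4) in reduced canonical form. Verdict: no listed reduction: x = -1/4 and upper {1, 1} fail every I1-I6 pattern.

Key step: from the first term 8/7: the factor k + 2/3 cancels (top and bottom), leaving prefactor 8/7.
Ratio: r(k) = (-1/4) * (k+1) (k+1) / [(k+7) (k+1)] ; factor over Q: parameters, x = (-1/4), and C = 8/7.


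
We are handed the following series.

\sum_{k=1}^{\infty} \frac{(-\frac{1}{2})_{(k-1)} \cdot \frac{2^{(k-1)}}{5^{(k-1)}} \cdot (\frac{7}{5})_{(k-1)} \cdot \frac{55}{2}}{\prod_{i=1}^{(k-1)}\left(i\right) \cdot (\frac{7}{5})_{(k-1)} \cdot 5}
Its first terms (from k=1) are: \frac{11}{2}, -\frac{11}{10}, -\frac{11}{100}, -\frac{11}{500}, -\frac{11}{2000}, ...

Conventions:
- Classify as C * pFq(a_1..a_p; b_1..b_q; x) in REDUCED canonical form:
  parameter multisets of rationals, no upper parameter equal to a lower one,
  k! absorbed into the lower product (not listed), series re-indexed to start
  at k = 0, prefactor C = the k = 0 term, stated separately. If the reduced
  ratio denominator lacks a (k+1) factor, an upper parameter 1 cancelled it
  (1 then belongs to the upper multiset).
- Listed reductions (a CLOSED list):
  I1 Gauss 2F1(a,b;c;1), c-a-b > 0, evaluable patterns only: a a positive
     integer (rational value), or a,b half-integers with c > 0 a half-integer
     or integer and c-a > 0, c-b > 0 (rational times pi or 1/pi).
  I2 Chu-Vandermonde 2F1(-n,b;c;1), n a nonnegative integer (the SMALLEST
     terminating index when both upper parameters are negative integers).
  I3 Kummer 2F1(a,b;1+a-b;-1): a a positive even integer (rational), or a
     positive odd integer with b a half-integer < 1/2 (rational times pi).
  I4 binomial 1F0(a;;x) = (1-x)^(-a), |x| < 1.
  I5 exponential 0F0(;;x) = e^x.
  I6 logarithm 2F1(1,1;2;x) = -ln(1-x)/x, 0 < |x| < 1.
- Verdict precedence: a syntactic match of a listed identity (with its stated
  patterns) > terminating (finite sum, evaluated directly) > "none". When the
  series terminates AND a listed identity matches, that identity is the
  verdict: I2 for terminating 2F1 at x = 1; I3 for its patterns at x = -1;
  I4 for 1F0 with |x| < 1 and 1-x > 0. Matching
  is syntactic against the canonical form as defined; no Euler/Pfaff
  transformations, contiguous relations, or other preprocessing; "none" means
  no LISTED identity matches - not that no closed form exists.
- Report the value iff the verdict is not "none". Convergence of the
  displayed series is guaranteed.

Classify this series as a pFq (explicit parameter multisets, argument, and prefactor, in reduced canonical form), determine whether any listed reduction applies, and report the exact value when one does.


Key observation: t_0 being \frac{11}{2}, the constant factors (C = 11/2) combine into one prefactor.
Step ratio: r(k) = \frac{2}{5} * (k-\frac{1}{2}) / [(k+1)] - rational in k, leading ratio \frac{2}{5}; with t_0 = \frac{11}{2}, classification follows.

Prefactor \frac{11}{2}, argument \frac{2}{5}: 1F0 with upper {-\frac{1}{2}} over lower {-}. Verdict: the binomial series (I4) applies (the 1F0 binomial series: exponent 1/2, x = \frac{2}{5}). Its exact value is \frac{11}{2} \cdot \left(\frac{3}{5}\right)^{\frac{1}{2}}.


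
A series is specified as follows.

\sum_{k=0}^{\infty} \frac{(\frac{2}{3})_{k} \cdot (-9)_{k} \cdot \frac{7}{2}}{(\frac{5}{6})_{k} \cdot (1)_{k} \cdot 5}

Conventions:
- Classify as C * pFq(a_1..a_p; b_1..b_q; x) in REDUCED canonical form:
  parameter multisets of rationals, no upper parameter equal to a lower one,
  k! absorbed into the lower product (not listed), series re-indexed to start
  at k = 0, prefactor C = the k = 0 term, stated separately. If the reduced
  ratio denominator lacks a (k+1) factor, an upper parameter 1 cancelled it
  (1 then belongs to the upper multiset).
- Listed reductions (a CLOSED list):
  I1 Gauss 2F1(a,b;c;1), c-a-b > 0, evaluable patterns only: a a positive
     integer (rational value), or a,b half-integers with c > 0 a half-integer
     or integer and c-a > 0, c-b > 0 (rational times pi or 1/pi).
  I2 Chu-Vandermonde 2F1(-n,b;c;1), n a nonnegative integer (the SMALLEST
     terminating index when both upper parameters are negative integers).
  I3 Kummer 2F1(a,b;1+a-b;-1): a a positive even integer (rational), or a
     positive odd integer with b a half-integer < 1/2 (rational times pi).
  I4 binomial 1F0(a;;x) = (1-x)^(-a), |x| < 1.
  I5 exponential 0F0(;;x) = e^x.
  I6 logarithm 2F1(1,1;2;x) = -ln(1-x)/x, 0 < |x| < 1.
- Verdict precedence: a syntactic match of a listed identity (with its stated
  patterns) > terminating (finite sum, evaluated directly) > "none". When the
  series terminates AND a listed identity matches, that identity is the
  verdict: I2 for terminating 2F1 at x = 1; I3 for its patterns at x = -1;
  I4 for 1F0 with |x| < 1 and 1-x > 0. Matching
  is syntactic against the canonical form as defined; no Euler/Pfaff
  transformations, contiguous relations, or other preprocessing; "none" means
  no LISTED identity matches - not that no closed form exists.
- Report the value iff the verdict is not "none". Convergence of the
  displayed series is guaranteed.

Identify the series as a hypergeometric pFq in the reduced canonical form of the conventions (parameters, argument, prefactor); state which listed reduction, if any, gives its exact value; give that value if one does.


First insight: t_0 = \frac{7}{10} here, and (1)_k (prefactor 7/10) is k! itself.
Consecutive-term ratio: r(k) = 1 * (k-9) (k+\frac{2}{3}) / [(k+\frac{5}{6}) (k+1)] - rational; roots negated = parameters, x = 1, C = \frac{7}{10}.

This is \frac{7}{10} * 2F1(-9, \frac{2}{3}; \frac{5}{6}; 1) in reduced canonical form. Verdict: Vandermonde's identity (I2) fires (terminating 2F1 at x = 1 with n = 9, b = 2/3, c = \frac{5}{6}). Hence: \frac{4178524441}{127386974990}.


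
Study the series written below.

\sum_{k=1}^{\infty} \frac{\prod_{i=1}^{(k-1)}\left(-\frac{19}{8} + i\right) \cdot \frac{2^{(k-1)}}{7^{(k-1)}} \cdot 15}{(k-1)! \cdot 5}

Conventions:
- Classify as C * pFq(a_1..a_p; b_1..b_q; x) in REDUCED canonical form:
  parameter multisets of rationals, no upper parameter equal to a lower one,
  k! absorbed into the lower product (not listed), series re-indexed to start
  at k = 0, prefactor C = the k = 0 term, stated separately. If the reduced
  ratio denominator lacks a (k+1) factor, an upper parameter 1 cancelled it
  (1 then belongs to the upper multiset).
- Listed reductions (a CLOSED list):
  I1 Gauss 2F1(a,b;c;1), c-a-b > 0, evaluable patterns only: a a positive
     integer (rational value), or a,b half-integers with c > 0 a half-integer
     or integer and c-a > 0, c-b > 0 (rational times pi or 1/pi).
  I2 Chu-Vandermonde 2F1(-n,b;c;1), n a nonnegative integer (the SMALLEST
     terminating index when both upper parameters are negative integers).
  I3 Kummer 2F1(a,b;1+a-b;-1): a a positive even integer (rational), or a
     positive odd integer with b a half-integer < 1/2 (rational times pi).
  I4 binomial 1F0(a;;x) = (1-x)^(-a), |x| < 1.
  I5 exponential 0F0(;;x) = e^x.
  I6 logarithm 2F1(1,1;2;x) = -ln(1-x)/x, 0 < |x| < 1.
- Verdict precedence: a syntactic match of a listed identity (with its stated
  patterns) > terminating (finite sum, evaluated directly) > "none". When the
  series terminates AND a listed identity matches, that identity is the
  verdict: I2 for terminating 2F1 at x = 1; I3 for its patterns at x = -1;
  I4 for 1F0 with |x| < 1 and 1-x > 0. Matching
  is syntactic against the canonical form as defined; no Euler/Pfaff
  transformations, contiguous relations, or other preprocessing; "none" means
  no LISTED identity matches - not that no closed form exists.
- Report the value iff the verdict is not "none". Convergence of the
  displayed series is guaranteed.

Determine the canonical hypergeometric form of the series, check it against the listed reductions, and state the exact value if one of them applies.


x = \frac{2}{7} here; the reduced form reads 1F0, upper {-\frac{11}{8}}, lower {-}, C = 3. Verdict: the binomial series (I4) applies (the 1F0 binomial series: exponent 11/8, x = \frac{2}{7}). Sum: 3 \cdot \left(\frac{5}{7}\right)^{\frac{11}{8}}.

First insight: t_0 = 3 here, and the running product (C = 3, x = 2/7) telescopes to a rising factorial.
Consecutive-term ratio: r(k) = \frac{2}{7} * (k-\frac{11}{8}) / [(k+1)] - rational in k. x = \frac{2}{7}; t_0 = 3; negate the roots.


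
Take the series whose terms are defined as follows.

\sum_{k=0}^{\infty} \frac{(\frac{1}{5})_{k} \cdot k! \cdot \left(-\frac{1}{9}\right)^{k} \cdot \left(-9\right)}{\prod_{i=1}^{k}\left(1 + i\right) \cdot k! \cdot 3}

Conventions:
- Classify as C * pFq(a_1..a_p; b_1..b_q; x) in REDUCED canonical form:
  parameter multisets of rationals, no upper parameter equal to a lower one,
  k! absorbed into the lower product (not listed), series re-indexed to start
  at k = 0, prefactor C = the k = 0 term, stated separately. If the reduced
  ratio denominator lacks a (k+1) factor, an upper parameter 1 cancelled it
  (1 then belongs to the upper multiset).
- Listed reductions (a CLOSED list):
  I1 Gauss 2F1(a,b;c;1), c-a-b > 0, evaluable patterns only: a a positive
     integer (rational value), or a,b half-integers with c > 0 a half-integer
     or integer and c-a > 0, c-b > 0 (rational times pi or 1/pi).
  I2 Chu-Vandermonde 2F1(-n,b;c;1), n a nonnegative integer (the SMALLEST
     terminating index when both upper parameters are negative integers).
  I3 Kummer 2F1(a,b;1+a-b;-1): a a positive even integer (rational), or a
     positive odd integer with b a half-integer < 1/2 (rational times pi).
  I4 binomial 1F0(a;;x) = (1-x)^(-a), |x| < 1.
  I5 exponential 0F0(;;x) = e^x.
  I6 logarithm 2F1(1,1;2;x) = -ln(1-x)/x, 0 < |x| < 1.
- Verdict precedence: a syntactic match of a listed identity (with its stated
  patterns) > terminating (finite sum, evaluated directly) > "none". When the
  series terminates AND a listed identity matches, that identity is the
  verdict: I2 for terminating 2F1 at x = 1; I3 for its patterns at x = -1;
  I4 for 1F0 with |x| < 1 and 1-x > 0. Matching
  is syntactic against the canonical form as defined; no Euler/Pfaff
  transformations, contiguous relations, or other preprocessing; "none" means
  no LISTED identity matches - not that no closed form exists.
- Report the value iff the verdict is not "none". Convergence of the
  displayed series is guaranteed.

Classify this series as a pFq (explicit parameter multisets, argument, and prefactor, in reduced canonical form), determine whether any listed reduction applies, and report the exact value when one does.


Structural cue: t_0 = -3 here, and the lower running product (prefactor -3) is a rising factorial.
Consecutive-term ratio: r(k) = -\frac{1}{9} * (k+\frac{1}{5}) (k+1) / [(k+2) (k+1)] ; factor over Q: parameters, x = -\frac{1}{9}, and C = -3.

Reduced: x = -\frac{1}{9}, 2F1, upper = {\frac{1}{5}, 1}, lower = {2}, C = -3. Verdict: none (x = -\frac{1}{9}): each listed identity misses the multisets {\frac{1}{5}, 1} ; {2}.


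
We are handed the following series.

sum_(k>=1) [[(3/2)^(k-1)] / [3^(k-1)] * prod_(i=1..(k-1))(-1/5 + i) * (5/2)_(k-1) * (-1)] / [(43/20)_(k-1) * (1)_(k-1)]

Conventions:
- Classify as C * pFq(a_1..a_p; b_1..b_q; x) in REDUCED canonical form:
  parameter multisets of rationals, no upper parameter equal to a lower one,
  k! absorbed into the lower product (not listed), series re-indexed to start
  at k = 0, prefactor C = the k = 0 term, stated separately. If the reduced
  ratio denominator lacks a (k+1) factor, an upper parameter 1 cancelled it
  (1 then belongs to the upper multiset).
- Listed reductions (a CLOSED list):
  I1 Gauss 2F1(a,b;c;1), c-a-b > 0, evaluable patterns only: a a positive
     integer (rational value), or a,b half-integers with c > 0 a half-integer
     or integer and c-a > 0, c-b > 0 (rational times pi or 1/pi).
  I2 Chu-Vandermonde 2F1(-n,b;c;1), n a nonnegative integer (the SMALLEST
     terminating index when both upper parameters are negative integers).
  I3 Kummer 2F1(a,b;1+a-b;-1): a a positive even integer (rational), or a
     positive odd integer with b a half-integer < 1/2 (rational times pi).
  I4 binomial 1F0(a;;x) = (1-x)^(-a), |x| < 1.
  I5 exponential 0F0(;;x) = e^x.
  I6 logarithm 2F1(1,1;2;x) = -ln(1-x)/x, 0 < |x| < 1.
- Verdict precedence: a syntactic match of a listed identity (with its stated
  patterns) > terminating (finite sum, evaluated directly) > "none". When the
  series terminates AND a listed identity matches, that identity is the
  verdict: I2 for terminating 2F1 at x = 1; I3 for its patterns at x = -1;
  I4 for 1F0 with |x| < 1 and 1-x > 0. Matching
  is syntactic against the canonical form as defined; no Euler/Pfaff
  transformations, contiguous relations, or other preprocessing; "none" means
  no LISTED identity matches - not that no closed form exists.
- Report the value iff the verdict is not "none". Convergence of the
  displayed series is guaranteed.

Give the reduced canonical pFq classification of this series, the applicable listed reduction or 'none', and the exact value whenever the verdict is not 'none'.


This is -1 * 2F1(4/5, 5/2; 43/20; 1/2) in reduced canonical form. Verdict: no listed reduction: x = 1/2 and upper {4/5, 5/2} fail every I1-I6 pattern.

The tell: t_0 = -1 here, and (1)_k (C = -1) is k! itself.
Term ratio: r(k) = (1/2) * (k+4/5) (k+5/2) / [(k+43/20) (k+1)] ; factor over Q: parameters, x = (1/2), and C = -1.


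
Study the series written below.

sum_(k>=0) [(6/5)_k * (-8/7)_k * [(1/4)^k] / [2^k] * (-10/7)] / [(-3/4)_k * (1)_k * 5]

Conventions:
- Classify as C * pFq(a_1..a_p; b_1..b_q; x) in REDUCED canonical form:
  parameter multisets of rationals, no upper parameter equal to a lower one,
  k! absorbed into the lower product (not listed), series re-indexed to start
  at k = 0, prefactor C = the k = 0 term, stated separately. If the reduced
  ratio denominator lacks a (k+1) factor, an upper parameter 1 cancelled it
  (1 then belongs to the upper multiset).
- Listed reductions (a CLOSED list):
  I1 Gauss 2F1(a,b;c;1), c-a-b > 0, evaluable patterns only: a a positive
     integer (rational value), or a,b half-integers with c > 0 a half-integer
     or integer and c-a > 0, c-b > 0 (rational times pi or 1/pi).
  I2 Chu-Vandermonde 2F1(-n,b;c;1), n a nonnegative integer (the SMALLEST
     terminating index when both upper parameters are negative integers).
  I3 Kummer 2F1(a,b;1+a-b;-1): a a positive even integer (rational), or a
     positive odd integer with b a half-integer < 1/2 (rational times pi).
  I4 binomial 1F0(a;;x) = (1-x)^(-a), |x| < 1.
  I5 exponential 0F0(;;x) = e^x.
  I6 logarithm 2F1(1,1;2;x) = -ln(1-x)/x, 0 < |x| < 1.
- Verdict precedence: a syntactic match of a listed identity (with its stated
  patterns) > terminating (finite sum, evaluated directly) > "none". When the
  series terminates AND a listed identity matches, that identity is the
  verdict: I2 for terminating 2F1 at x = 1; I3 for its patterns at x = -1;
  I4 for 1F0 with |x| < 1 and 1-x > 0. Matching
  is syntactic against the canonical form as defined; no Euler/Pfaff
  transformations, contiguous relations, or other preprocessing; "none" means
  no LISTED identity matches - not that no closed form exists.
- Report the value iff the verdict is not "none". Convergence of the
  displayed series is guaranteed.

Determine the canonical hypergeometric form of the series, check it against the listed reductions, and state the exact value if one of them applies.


The series (x = 1/8) is 2F1: upper {-8/7, 6/5}, lower {-3/4}, prefactor -2/7. Verdict: none. No listed pattern accepts 2F1(-8/7, 6/5; -3/4; 1/8).

Structural cue: t_0 = -2/7 here, and the two k-th powers (C = -2/7, x = 1/8) combine into one argument.
Adjacent-term ratio: r(k) = (1/8) * (k-8/7) (k+6/5) / [(k-3/4) (k+1)] - rational in k. x = (1/8); t_0 = -2/7; negate the roots.


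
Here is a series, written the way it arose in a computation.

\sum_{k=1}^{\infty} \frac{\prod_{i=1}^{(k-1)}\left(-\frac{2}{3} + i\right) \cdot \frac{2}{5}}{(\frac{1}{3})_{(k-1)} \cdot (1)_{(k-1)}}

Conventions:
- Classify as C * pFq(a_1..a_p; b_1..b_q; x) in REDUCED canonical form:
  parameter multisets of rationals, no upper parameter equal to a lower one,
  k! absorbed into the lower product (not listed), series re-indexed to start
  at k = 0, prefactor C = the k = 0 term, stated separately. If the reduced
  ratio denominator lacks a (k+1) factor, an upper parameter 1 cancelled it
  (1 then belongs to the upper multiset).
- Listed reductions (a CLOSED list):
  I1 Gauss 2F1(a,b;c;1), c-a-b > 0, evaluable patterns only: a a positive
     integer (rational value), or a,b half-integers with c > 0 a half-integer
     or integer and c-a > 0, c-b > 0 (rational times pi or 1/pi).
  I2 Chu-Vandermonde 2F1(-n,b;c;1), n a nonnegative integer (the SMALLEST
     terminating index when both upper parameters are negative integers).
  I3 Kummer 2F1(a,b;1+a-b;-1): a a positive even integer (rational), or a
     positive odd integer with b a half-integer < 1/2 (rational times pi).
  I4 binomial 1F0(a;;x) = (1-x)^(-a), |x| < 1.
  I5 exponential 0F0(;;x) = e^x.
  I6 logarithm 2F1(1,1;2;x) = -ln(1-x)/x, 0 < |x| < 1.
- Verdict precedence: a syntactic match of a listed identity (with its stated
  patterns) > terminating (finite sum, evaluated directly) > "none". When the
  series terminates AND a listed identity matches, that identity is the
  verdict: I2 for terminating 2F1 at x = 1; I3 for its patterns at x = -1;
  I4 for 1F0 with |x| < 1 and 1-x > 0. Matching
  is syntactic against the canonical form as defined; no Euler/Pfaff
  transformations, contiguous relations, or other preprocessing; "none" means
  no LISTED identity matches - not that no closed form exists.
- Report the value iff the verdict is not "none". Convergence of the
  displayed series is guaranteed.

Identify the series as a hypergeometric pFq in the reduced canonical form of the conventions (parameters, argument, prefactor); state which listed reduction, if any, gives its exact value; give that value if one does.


Canonical form: C = \frac{2}{5} times 0F0 with upper {-}, lower {-}, x = 1. Verdict: the I5 exponential reduction matches (the 0F0 exponential series at x = 1). Sum: \frac{2}{5} \cdot e^{1}.

First insight: x = 1 and (1)_k (prefactor 2/5) is k! itself.
Consecutive-term ratio: r(k) = 1 * 1 / [(k+1)] - rational in k. x = 1; t_0 = \frac{2}{5}; negate the roots.


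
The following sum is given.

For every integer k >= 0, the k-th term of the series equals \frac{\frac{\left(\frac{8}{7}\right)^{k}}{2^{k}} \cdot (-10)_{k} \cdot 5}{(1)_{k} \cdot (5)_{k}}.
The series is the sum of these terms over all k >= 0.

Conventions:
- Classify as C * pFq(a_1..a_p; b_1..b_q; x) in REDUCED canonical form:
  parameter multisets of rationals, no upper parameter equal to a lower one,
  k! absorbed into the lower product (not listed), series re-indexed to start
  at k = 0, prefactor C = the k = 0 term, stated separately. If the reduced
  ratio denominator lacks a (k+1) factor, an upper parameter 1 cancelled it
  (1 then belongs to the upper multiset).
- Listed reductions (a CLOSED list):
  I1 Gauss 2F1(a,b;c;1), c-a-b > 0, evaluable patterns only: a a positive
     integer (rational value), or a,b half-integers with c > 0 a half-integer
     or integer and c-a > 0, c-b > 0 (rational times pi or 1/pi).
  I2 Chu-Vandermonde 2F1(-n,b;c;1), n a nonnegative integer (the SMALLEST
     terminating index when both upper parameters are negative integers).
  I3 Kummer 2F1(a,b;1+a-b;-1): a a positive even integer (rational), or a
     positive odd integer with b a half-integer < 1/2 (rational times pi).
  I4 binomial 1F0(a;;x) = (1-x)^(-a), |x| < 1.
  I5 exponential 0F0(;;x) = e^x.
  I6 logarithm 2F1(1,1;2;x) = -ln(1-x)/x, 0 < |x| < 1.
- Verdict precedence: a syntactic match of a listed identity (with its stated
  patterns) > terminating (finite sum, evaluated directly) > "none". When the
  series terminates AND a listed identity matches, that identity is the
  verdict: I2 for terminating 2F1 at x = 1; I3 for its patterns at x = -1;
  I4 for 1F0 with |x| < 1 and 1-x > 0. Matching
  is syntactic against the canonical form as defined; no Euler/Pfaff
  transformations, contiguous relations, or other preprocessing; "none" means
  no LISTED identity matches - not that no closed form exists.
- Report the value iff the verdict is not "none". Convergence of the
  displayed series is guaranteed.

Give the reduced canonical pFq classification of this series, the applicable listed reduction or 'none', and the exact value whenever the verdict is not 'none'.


Key step: t_0 being 5, the two k-th powers (C = 5, x = 4/7) combine into one argument.
Consecutive-term ratio: r(k) = \frac{4}{7} * (k-10) / [(k+5) (k+1)] - rational in k. x = \frac{4}{7}; t_0 = 5; negate the roots.

Prefactor 5, argument \frac{4}{7}: 1F1 with upper {-10} over lower {5}. Verdict: terminating. With -10 upstairs the series is a 11-term polynomial sum; evaluated term by term. Sum: \frac{1012747573414151}{801618148245915}.


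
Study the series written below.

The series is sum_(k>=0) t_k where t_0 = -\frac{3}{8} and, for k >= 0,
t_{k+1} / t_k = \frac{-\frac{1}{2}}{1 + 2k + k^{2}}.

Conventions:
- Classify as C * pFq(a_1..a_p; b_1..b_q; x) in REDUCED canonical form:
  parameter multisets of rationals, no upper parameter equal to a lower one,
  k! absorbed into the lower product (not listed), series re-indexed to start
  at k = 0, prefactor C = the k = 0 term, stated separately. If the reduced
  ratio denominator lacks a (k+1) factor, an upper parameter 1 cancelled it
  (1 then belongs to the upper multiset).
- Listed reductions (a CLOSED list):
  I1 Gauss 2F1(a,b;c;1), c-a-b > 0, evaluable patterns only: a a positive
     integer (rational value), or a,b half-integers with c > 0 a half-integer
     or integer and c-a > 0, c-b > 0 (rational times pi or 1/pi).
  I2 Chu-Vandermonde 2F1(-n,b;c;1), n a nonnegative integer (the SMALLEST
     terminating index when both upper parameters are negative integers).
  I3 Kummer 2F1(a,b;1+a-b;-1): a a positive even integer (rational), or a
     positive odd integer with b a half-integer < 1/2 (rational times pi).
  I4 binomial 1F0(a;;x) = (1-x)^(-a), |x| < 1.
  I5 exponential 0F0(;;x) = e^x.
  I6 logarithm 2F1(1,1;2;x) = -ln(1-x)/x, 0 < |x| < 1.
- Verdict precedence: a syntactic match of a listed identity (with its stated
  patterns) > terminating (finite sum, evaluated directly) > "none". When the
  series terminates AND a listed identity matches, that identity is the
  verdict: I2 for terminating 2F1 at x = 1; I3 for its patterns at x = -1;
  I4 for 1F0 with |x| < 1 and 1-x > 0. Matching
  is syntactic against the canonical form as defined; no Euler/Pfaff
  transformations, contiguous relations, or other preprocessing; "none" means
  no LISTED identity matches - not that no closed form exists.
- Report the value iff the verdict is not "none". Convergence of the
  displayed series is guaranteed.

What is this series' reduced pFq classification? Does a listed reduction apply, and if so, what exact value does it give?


This is -\frac{3}{8} * 0F1(-; 1; -\frac{1}{2}) in reduced canonical form. Verdict: none - at argument -\frac{1}{2} the multisets {-} ; {1} match no listed identity.

First insight: t_0 = -\frac{3}{8} here, and factor the ratio over Q (C = -3/8): negated roots = parameters.
Adjacent-term ratio: r(k) = -\frac{1}{2} * 1 / [(k+1) (k+1)] - poly over poly, x = -\frac{1}{2} from leading terms; C = -\frac{3}{8} at k = 0.


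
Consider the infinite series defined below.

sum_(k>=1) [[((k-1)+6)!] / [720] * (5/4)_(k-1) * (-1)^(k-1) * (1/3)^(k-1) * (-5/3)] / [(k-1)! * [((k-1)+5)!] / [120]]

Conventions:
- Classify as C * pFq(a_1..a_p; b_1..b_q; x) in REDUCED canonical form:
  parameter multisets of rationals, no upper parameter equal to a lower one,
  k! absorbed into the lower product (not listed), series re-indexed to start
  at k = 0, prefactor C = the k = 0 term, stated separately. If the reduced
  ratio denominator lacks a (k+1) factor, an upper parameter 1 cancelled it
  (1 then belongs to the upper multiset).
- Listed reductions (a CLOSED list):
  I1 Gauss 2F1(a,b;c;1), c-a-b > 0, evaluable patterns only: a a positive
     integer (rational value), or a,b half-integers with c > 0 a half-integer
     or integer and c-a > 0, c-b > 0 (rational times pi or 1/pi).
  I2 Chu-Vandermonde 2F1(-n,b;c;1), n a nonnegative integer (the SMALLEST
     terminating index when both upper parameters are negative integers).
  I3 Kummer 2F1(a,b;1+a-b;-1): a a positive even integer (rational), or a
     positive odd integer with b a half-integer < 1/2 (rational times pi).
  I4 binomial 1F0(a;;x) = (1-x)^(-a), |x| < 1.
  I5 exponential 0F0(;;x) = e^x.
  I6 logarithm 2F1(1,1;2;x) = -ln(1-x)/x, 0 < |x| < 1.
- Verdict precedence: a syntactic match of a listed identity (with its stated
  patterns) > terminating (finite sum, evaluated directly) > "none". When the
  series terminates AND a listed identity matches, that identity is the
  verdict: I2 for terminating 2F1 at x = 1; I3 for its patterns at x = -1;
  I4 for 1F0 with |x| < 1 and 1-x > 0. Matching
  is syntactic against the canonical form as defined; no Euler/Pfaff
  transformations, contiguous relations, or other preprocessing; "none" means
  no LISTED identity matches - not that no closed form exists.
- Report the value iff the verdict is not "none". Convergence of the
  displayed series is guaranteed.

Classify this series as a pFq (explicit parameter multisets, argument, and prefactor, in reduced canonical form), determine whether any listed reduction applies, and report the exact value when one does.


The series (x = -1/3) is 2F1: upper {5/4, 7}, lower {6}, prefactor -5/3. Verdict: none. No listed pattern accepts 2F1(5/4, 7; 6; -1/3).

Key observation: with t_0 = -5/3, the (-1)^k factor (C = -5/3, x = -1/3) folds into the argument's sign.
Adjacent-term ratio: r(k) = (-1/3) * (k+5/4) (k+7) / [(k+6) (k+1)] ; factor over Q: parameters, x = (-1/3), and C = -5/3.


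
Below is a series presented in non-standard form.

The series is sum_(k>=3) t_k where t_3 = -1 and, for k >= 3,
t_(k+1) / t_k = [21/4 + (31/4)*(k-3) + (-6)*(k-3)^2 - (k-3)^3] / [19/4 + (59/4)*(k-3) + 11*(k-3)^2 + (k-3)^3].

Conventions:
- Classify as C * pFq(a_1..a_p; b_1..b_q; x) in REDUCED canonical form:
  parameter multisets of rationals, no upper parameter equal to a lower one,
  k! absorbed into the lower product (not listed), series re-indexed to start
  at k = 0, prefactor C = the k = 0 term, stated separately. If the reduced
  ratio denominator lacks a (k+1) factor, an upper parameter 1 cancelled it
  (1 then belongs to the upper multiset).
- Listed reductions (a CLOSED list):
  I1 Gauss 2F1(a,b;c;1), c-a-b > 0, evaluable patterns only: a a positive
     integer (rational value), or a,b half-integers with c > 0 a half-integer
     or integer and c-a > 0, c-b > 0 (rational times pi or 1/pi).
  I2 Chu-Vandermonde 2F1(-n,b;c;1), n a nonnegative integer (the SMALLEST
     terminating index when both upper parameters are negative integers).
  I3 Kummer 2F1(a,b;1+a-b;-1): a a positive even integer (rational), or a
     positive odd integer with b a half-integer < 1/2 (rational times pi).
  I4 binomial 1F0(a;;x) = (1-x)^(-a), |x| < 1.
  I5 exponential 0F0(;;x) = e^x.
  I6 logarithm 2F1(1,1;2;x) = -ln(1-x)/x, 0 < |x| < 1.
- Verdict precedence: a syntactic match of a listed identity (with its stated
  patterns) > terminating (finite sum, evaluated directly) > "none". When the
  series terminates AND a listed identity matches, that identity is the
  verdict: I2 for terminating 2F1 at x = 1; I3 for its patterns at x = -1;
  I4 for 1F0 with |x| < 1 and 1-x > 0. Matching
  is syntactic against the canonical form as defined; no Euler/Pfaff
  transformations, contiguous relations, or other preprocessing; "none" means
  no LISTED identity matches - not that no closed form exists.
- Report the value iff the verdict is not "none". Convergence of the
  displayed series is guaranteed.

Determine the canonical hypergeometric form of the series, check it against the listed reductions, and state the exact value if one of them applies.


The series (x = -1) is 2F1: upper {-3/2, 7}, lower {19/2}, prefactor -1. Verdict: Kummer's theorem (I3) fires (x = -1; c = 19/2 equals 1+a-b for upper {-3/2, 7}: listed pattern). Exact value: (-765765/1048576) * pi.

First insight: t_0 = -1 here, and the expanded ratio factors over Q; prefactor -1, roots give parameters.
Term ratio: r(k) = (-1) * (k-3/2) (k+7) / [(k+19/2) (k+1)] - rational; roots negated = parameters, x = (-1), C = -1.


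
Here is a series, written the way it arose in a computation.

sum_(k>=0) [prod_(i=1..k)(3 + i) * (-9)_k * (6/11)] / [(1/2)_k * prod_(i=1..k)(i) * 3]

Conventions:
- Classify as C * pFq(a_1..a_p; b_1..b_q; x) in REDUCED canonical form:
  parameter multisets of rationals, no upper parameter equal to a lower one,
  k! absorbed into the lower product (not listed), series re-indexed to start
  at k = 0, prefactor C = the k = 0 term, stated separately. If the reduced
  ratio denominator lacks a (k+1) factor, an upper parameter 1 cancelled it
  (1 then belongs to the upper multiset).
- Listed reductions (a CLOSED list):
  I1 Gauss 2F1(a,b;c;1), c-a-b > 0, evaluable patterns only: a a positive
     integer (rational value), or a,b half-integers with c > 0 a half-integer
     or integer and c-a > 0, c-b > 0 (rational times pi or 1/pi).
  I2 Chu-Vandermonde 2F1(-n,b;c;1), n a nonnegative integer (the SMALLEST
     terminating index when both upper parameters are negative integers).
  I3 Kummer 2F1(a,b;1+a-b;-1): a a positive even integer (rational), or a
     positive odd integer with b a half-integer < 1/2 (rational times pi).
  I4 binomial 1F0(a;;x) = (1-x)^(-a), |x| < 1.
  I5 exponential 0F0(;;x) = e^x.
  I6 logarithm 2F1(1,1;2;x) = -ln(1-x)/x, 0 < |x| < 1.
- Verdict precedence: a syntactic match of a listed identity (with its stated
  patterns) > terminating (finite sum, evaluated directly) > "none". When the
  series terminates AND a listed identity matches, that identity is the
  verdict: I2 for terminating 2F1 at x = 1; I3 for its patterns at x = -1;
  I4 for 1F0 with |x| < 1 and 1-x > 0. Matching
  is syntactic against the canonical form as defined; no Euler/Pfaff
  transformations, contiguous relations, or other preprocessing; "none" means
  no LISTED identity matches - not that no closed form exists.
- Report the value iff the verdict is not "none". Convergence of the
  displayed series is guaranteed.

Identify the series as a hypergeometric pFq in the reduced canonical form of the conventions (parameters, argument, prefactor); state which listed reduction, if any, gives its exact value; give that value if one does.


The series (x = 1) is 2F1: upper {-9, 4}, lower {1/2}, prefactor 2/11. Verdict: Vandermonde's identity (I2) matches (terminating 2F1 at x = 1 with n = 9, b = 4, c = 1/2). Its exact value is 14/26741.

Key step: with t_0 = 2/11, the product of the first k integers (C = 2/11) is k!.
Ratio: r(k) = 1 * (k-9) (k+4) / [(k+1/2) (k+1)] - rational; roots negated = parameters, x = 1, C = 2/11.


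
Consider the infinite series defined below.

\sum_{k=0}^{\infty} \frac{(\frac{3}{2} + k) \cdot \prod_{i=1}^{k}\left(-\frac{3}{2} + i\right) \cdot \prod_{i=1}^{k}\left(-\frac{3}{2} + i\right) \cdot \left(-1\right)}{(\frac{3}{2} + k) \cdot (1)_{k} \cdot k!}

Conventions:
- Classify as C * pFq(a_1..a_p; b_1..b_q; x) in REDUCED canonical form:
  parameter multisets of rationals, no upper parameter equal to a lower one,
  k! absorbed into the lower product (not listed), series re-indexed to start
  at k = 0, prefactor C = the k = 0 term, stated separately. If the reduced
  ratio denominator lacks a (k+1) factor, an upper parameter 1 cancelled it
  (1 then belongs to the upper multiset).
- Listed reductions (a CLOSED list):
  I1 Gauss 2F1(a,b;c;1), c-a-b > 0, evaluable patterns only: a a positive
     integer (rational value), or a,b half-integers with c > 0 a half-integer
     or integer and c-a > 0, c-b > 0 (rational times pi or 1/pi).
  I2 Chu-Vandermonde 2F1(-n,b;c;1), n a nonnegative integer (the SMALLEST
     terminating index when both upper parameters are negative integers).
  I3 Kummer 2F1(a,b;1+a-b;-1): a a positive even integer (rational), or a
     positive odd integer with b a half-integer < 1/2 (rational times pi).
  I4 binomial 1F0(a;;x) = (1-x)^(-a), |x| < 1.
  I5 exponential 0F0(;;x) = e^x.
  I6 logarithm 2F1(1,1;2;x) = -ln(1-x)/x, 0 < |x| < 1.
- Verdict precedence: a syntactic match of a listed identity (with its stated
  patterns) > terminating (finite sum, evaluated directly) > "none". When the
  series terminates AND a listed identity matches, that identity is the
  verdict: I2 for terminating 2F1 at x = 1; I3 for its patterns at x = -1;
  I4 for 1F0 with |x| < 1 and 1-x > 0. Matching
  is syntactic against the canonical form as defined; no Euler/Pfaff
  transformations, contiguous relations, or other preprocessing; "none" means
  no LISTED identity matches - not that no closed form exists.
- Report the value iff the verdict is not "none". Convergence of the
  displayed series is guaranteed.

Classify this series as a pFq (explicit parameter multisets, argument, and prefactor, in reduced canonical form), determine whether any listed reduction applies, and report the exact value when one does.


x = 1 here; the reduced form reads 2F1, upper {-\frac{1}{2}, -\frac{1}{2}}, lower {1}, C = -1. Verdict: this is the half-integer Gauss pattern (I1) (x = 1; upper {-\frac{1}{2}, -\frac{1}{2}} half-integers, c = 1 in the evaluable pattern). Hence: \left(-4\right) / \pi.

The tell: x = 1 and the running product (prefactor -1) telescopes to a rising factorial.
Ratio: r(k) = 1 * (k-\frac{1}{2}) (k-\frac{1}{2}) / [(k+1) (k+1)] - rational in k, leading ratio 1; with t_0 = -1, classification follows.


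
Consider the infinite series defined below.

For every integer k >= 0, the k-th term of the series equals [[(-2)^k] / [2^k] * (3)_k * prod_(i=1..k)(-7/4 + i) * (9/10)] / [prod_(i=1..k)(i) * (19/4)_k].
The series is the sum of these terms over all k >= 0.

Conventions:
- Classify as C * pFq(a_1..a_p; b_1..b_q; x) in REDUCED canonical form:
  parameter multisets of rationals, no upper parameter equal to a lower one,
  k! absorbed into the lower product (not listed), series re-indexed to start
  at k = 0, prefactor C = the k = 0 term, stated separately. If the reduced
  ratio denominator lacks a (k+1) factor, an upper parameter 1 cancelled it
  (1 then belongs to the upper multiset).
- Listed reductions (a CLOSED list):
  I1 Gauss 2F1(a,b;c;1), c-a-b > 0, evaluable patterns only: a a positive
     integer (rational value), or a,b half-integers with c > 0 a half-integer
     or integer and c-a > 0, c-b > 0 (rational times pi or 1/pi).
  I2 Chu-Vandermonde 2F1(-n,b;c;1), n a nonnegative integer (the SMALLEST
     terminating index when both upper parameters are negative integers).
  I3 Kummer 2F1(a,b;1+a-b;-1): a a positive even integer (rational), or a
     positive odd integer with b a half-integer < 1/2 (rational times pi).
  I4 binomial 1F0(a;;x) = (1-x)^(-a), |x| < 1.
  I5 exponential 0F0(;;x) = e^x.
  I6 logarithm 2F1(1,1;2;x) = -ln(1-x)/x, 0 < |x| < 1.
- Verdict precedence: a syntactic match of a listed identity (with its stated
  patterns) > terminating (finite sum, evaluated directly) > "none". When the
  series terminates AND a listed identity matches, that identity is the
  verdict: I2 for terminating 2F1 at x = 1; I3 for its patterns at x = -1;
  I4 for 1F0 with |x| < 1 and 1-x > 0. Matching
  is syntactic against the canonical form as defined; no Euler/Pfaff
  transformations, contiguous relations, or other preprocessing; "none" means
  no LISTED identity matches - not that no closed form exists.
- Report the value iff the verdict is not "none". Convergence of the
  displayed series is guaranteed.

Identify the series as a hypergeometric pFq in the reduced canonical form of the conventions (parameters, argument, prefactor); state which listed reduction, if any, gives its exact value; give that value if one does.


With C = 9/10: the canonical form is 2F1(-3/4, 3; 19/4; -1). Verdict: no listed reduction: x = -1 and upper {-3/4, 3} fail every I1-I6 pattern.

Key step: x = (-1) and the running product (C = 9/10, x = -1) telescopes to a rising factorial.
Ratio: r(k) = (-1) * (k-3/4) (k+3) / [(k+19/4) (k+1)] ; factor over Q: parameters, x = (-1), and C = 9/10.
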